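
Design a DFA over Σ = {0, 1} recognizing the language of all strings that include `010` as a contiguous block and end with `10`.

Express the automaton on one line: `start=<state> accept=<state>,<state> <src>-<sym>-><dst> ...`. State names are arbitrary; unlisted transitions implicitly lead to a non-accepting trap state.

start=q0 accept=q3 q0-0->q1 q0-1->q0 q1-0->q1 q1-1->q2 q2-0->q3 q2-1->q0 q3-0->q4 q3-1->q5 q4-0->q4 q4-1->q5 q5-0->q3 q5-1->q5

Handle the two conditions separately and then intersect. One (4 states) tracks whether and how much of `010` has been seen; the other (3 states) tracks how much of the suffix `10` has currently been matched. Each combined state is a pair, one component from each; accept when both components accept. Equivalent product states are then merged.
6 states suffice.
        0   1  
>  q0   q1  q0 
   q1   q1  q2 
   q2   q3  q0 
 * q3   q4  q5 
   q4   q4  q5 
   q5   q3  q5 
(> = start, * = accepting)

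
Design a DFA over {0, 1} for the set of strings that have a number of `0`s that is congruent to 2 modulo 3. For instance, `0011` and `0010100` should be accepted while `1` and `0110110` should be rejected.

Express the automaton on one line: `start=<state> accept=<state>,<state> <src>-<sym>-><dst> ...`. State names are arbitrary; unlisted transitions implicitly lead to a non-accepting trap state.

start=q0 accept=q2 q0-0->q1 q0-1->q0 q1-0->q2 q1-1->q1 q2-0->q0 q2-1->q2

The only thing that matters is how many `0`s have appeared, reduced mod 3. Use one state per residue: q0 for 0, …, q2 for 2. Reading `0` moves to the next residue; anything else stays put. q2 is accepting.
        0   1  
>  q0   q1  q0 
   q1   q2  q1 
 * q2   q0  q2 
(> = start, * = accepting)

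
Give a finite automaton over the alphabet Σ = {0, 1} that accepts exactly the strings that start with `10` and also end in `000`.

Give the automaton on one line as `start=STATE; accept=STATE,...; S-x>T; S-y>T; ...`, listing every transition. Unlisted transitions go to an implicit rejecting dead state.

start=q0; accept=q6; q0-0>q1; q0-1>q2; q1-0>q1; q1-1>q1; q2-0>q3; q2-1>q1; q3-0>q4; q3-1>q5; q4-0>q6; q4-1>q5; q5-0>q3; q5-1>q5; q6-0>q6; q6-1>q5

Handle the two conditions separately and then intersect. One (4 states) tracks whether the input so far still matches the prefix `10`; the other (4 states) tracks how much of the suffix `000` has currently been matched. Each combined state is a pair, one component from each; accept when both components accept. Minimizing collapses redundant product states.
        0   1  
>  q0   q1  q2 
   q1   q1  q1 
   q2   q3  q1 
   q3   q4  q5 
   q4   q6  q5 
   q5   q3  q5 
 * q6   q6  q5 
(> = start, * = accepting)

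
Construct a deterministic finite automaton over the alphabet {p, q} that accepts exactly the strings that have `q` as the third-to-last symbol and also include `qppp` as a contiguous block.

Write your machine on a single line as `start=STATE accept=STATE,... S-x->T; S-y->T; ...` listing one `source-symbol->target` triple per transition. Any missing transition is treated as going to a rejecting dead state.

Handle the two conditions separately and then intersect. One (15 states) tracks the last 3 symbols read; the other (5 states) tracks whether and how much of `qppp` has been seen. Each combined state is a pair, one component from each; accept when both components accept. Equivalent product states are then merged.
12 states suffice.
          p    q  
>  s0     s0   s1 
   s1     s2   s1 
   s2     s3   s1 
   s3     s4   s1 
   s4     s4   s5 
   s5     s6   s7 
   s6     s8   s9 
   s7    s10  s11 
 * s8     s4   s5 
 * s9     s6   s7 
 * s10    s8   s9 
 * s11   s10  s11 
(> = start, * = accepting)

start=s0; accept=s8,s9,s10,s11; s0-p->s0; s0-q->s1; s1-p->s2; s1-q->s1; s2-p->s3; s2-q->s1; s3-p->s4; s3-q->s1; s4-p->s4; s4-q->s5; s5-p->s6; s5-q->s7; s6-p->s8; s6-q->s9; s7-p->s10; s7-q->s11; s8-p->s4; s8-q->s5; s9-p->s6; s9-q->s7; s10-p->s8; s10-q->s9; s11-p->s10; s11-q->s11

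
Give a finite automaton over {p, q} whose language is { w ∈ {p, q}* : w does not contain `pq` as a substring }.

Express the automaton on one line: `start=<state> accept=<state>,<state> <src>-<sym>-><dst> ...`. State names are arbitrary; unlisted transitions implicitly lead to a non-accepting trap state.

start=s0 accept=s0,s1 s0-p->s1 s0-q->s0 s1-p->s1 s1-q->s2 s2-p->s2 s2-q->s2

Track partial matches of the forbidden pattern `pq`. State s2 is a dead state reached once `pq` has occurred; every other state accepts. s0 means no part of `pq` is currently matched.
A 3-state machine:
        p   q  
>* s0   s1  s0 
 * s1   s1  s2 
   s2   s2  s2 
(> = start, * = accepting)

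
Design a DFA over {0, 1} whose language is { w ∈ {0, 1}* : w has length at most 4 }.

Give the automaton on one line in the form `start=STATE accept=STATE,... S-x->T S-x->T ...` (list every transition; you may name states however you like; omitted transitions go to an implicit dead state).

We only need to distinguish lengths 0, 1, …, 4, and '>4'. Chain q0 → q1 → q2 → q3 → q4 → q5 on every symbol, with q5 looping. Accepting states: {q0, q1, q2, q3, q4}.
With 6 states:
        0   1  
>* q0   q1  q1 
 * q1   q2  q2 
 * q2   q3  q3 
 * q3   q4  q4 
 * q4   q5  q5 
   q5   q5  q5 
(> = start, * = accepting)

start=q0 accept=q0,q1,q2,q3,q4 q0-0->q1 q0-1->q1 q1-0->q2 q1-1->q2 q2-0->q3 q2-1->q3 q3-0->q4 q3-1->q4 q4-0->q5 q4-1->q5 q5-0->q5 q5-1->q5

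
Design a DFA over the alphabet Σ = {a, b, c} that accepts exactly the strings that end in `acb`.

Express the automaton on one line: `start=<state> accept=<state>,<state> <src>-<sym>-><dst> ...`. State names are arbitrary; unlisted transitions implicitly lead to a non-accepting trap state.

Remember how much of `acb` the current input suffix matches. State q0 means no match yet; q1 means the last symbol is `a`; q2 means the last 2 symbols are `ac`; q3 means the last 3 symbols are `acb`. Only q3 accepts. On a mismatch, fall back to the longest proper suffix that is still a prefix of `acb`.
A 4-state machine:
        a   b   c  
>  q0   q1  q0  q0 
   q1   q1  q0  q2 
   q2   q1  q3  q0 
 * q3   q1  q0  q0 
(> = start, * = accepting)

start=q0 accept=q3 q0-a->q1 q0-b->q0 q0-c->q0 q1-a->q1 q1-b->q0 q1-c->q2 q2-a->q1 q2-b->q3 q2-c->q0 q3-a->q1 q3-b->q0 q3-c->q0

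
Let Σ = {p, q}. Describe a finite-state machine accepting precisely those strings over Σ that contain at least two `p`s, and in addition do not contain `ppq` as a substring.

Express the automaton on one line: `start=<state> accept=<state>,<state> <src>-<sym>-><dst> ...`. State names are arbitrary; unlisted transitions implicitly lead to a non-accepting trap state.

start=S0 accept=S2,S5,S6 S0-p->S1 S0-q->S0 S1-p->S2 S1-q->S3 S2-p->S2 S2-q->S4 S3-p->S5 S3-q->S3 S4-p->S4 S4-q->S4 S5-p->S2 S5-q->S6 S6-p->S5 S6-q->S6

Build one automaton per condition and run them in lockstep. The first has 4 states tracking the count of `p`s, saturating at 3; the second has 4 states tracking partial matches of the forbidden pattern `ppq`. A product state is a pair (one from each), accepting exactly when both do. Equivalent product states are then merged.
7 states suffice.
        p   q  
>  S0   S1  S0 
   S1   S2  S3 
 * S2   S2  S4 
   S3   S5  S3 
   S4   S4  S4 
 * S5   S2  S6 
 * S6   S5  S6 
(> = start, * = accepting)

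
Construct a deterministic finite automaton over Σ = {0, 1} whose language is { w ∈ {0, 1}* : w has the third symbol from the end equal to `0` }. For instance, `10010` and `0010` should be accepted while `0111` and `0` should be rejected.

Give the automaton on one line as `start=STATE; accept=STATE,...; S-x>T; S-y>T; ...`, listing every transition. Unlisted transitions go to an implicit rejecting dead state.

Because acceptance depends on a position counted from the end, the machine has to buffer the most recent 3 symbols. Make each state the string of the last up-to-3 symbols read; on input `x` shift the window left and append `x`. Accept when the buffered window has length 3 and begins with `0`.
A 15-state machine:
          0    1  
>  q0     q1   q2 
   q1     q3   q4 
   q2     q5   q6 
   q3     q7   q8 
   q4     q9  q10 
   q5    q11  q12 
   q6    q13  q14 
 * q7     q7   q8 
 * q8     q9  q10 
 * q9    q11  q12 
 * q10   q13  q14 
   q11    q7   q8 
   q12    q9  q10 
   q13   q11  q12 
   q14   q13  q14 
(> = start, * = accepting)

start=q0; accept=q7,q8,q9,q10; q0-0>q1; q0-1>q2; q1-0>q3; q1-1>q4; q2-0>q5; q2-1>q6; q3-0>q7; q3-1>q8; q4-0>q9; q4-1>q10; q5-0>q11; q5-1>q12; q6-0>q13; q6-1>q14; q7-0>q7; q7-1>q8; q8-0>q9; q8-1>q10; q9-0>q11; q9-1>q12; q10-0>q13; q10-1>q14; q11-0>q7; q11-1>q8; q12-0>q9; q12-1>q10; q13-0>q11; q13-1>q12; q14-0>q13; q14-1>q14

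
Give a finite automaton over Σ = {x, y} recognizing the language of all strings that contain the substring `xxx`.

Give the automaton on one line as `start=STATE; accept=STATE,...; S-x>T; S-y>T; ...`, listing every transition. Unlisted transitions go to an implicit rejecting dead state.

start=q0; accept=q3; q0-x>q1; q0-y>q0; q1-x>q2; q1-y>q0; q2-x>q3; q2-y>q0; q3-x>q3; q3-y>q3

States q0..q2 record the length of the longest prefix of `xxx` that matches the current input suffix. Reaching q3 means `xxx` has been seen, and we stay there forever. Accept from q3.
With 4 states:
        x   y  
>  q0   q1  q0 
   q1   q2  q0 
   q2   q3  q0 
 * q3   q3  q3 
(> = start, * = accepting)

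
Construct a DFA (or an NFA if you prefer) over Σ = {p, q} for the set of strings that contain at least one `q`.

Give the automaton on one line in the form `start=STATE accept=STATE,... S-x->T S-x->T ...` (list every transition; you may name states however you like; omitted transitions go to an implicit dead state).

Count `q`s, saturating at 2: state s0 means no `q` yet, s1 means one `q` seen, s2 means more than one. Each `q` increments (capped at s2); other symbols loop. Accept from {s1, s2}.
        p   q  
>  s0   s0  s1 
 * s1   s1  s2 
 * s2   s2  s2 
(> = start, * = accepting)

start=s0 accept=s1,s2 s0-p->s0 s0-q->s1 s1-p->s1 s1-q->s2 s2-p->s2 s2-q->s2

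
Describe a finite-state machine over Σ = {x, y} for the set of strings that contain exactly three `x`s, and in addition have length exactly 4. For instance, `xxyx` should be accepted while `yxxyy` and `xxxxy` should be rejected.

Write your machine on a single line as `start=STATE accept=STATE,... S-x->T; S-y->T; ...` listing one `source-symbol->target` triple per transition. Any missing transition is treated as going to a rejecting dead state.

Handle the two conditions separately and then intersect. The first has 5 states tracking the count of `x`s, saturating at 4; the second has 6 states tracking the input length, saturating at 5. A product state is a pair (one from each), accepting exactly when both do.
With 20 states:
          x    y  
>  S0     S1   S2 
   S1     S3   S4 
   S2     S4   S5 
   S3     S6   S7 
   S4     S7   S8 
   S5     S8   S9 
   S6    S10  S11 
   S7    S11  S12 
   S8    S12  S13 
   S9    S13  S14 
   S10   S15  S15 
 * S11   S15  S16 
   S12   S16  S17 
   S13   S17  S18 
   S14   S18  S19 
   S15   S15  S15 
   S16   S15  S16 
   S17   S16  S17 
   S18   S17  S18 
   S19   S18  S19 
(> = start, * = accepting)

start=S0; accept=S11; S0-x->S1; S0-y->S2; S1-x->S3; S1-y->S4; S2-x->S4; S2-y->S5; S3-x->S6; S3-y->S7; S4-x->S7; S4-y->S8; S5-x->S8; S5-y->S9; S6-x->S10; S6-y->S11; S7-x->S11; S7-y->S12; S8-x->S12; S8-y->S13; S9-x->S13; S9-y->S14; S10-x->S15; S10-y->S15; S11-x->S15; S11-y->S16; S12-x->S16; S12-y->S17; S13-x->S17; S13-y->S18; S14-x->S18; S14-y->S19; S15-x->S15; S15-y->S15; S16-x->S15; S16-y->S16; S17-x->S16; S17-y->S17; S18-x->S17; S18-y->S18; S19-x->S18; S19-y->S19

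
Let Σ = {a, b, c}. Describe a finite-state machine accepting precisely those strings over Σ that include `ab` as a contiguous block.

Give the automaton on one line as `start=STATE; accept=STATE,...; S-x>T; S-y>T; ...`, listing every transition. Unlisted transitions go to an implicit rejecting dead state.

Track how much of `ab` has been matched so far: state s0 is no progress, s2 is the absorbing accept state reached once `ab` has occurred. Intermediate states record partial matches; on a mismatch, fall back to the longest reusable overlap.
A 3-state machine:
        a   b   c  
>  s0   s1  s0  s0 
   s1   s1  s2  s0 
 * s2   s2  s2  s2 
(> = start, * = accepting)

start=s0; accept=s2; s0-a>s1; s0-b>s0; s0-c>s0; s1-a>s1; s1-b>s2; s1-c>s0; s2-a>s2; s2-b>s2; s2-c>s2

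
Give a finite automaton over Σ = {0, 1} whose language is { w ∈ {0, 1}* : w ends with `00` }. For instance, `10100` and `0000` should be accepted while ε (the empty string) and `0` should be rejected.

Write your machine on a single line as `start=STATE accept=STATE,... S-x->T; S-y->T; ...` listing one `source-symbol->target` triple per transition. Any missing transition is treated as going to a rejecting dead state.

Remember how much of `00` the current input suffix matches. State q0 means no match yet; q1 means the last symbol is `0`; q2 means the last 2 symbols are `00`. Only q2 accepts. On a mismatch, fall back to the longest proper suffix that is still a prefix of `00`.
With 3 states:
        0   1  
>  q0   q1  q0 
   q1   q2  q0 
 * q2   q2  q0 
(> = start, * = accepting)

start=q0; accept=q2; q0-0->q1; q0-1->q0; q1-0->q2; q1-1->q0; q2-0->q2; q2-1->q0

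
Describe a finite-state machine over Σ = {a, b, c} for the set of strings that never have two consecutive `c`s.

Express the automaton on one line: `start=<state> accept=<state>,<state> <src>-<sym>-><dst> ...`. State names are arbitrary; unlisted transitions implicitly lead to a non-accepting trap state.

start=q0 accept=q0,q1 q0-a->q0 q0-b->q0 q0-c->q1 q1-a->q0 q1-b->q0 q1-c->q2 q2-a->q2 q2-b->q2 q2-c->q2

Track partial matches of the forbidden pattern `cc`. State q2 is a dead state reached once `cc` has occurred; every other state accepts. q0 means no part of `cc` is currently matched.
A 3-state machine:
        a   b   c  
>* q0   q0  q0  q1 
 * q1   q0  q0  q2 
   q2   q2  q2  q2 
(> = start, * = accepting)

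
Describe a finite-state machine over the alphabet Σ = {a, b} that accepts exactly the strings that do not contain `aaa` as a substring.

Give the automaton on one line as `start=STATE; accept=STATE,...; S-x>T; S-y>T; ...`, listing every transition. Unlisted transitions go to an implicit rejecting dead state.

start=q0; accept=q0,q1,q2; q0-a>q1; q0-b>q0; q1-a>q2; q1-b>q0; q2-a>q3; q2-b>q0; q3-a>q3; q3-b>q3

Track partial matches of the forbidden pattern `aaa`. State q3 is a dead state reached once `aaa` has occurred; every other state accepts. q0 means no part of `aaa` is currently matched.
4 states suffice.
        a   b  
>* q0   q1  q0 
 * q1   q2  q0 
 * q2   q3  q0 
   q3   q3  q3 
(> = start, * = accepting)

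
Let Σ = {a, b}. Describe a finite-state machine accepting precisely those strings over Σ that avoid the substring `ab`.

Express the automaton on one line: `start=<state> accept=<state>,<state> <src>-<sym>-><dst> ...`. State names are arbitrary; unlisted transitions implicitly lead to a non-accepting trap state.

This is the complement of 'contains `ab`'. Use the same substring-matching states — q0 through q2 holding how much of `ab` has just been matched — but flip the accepting set: everything except the trap q2 accepts.
3 states suffice.
        a   b  
>* q0   q1  q0 
 * q1   q1  q2 
   q2   q2  q2 
(> = start, * = accepting)

start=q0 accept=q0,q1 q0-a->q1 q0-b->q0 q1-a->q1 q1-b->q2 q2-a->q2 q2-b->q2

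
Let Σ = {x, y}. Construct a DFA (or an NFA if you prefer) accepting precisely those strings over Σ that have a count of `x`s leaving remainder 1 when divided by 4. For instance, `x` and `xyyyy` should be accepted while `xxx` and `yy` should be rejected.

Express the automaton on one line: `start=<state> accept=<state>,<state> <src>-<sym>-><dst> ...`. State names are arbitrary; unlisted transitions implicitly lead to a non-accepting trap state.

start=A accept=B A-x->B A-y->A B-x->C B-y->B C-x->D C-y->C D-x->A D-y->D

Keep the running count of `x`s modulo 4: each `x` advances along the cycle A → B → C → D → A while other symbols loop. Accept at B.
       x  y 
>  A   B  A 
 * B   C  B 
   C   D  C 
   D   A  D 
(> = start, * = accepting)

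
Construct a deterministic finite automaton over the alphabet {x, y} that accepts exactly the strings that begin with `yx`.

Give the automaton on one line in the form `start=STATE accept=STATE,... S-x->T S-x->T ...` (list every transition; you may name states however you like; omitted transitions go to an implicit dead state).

start=s0 accept=s2 s0-x->s3 s0-y->s1 s1-x->s2 s1-y->s3 s2-x->s2 s2-y->s2 s3-x->s3 s3-y->s3

Walk along `yx` while the input agrees: from s0 take `y` to s1, and so on. Any deviation drops to the rejecting sink s3. Once s2 is reached the prefix is confirmed and every continuation is accepted.
4 states suffice.
        x   y  
>  s0   s3  s1 
   s1   s2  s3 
 * s2   s2  s2 
   s3   s3  s3 
(> = start, * = accepting)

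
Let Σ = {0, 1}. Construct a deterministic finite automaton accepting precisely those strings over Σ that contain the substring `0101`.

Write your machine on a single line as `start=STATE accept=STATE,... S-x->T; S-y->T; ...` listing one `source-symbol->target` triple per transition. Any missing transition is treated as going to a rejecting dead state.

States s0..s3 record the length of the longest prefix of `0101` that matches the current input suffix. Reaching s4 means `0101` has been seen, and we stay there forever. Accept from s4.
A 5-state machine:
        0   1  
>  s0   s1  s0 
   s1   s1  s2 
   s2   s3  s0 
   s3   s1  s4 
 * s4   s4  s4 
(> = start, * = accepting)

start=s0; accept=s4; s0-0->s1; s0-1->s0; s1-0->s1; s1-1->s2; s2-0->s3; s2-1->s0; s3-0->s1; s3-1->s4; s4-0->s4; s4-1->s4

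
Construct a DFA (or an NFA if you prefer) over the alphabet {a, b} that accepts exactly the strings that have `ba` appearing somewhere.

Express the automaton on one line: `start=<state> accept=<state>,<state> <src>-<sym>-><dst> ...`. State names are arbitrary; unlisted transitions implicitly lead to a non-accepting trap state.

Track how much of `ba` has been matched so far: state s0 is no progress, s2 is the absorbing accept state reached once `ba` has occurred. Intermediate states record partial matches; on a mismatch, fall back to the longest reusable overlap.
3 states suffice.
        a   b  
>  s0   s0  s1 
   s1   s2  s1 
 * s2   s2  s2 
(> = start, * = accepting)

start=s0 accept=s2 s0-a->s0 s0-b->s1 s1-a->s2 s1-b->s1 s2-a->s2 s2-b->s2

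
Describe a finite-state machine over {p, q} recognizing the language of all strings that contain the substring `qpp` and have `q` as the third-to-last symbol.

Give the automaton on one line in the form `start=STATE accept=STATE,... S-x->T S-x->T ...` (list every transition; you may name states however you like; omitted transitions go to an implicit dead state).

Run two small machines in parallel and take their product. One (4 states) tracks whether and how much of `qpp` has been seen; the other (15 states) tracks the last 3 symbols read. Each combined state is a pair, one component from each; accept when both components accept. After merging equivalent states the machine shrinks.
       p  q 
>  A   A  B 
   B   C  B 
   C   D  B 
 * D   E  F 
   E   E  F 
   F   G  H 
   G   D  I 
   H   J  K 
 * I   G  H 
 * J   D  I 
 * K   J  K 
(> = start, * = accepting)

start=A accept=D,I,J,K A-p->A A-q->B B-p->C B-q->B C-p->D C-q->B D-p->E D-q->F E-p->E E-q->F F-p->G F-q->H G-p->D G-q->I H-p->J H-q->K I-p->G I-q->H J-p->D J-q->I K-p->J K-q->K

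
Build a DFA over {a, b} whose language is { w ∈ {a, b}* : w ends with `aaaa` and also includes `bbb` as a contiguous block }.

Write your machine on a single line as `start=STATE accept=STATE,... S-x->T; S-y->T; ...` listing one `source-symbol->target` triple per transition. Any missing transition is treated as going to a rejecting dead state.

start=S0; accept=S7; S0-a->S0; S0-b->S1; S1-a->S0; S1-b->S2; S2-a->S0; S2-b->S3; S3-a->S4; S3-b->S3; S4-a->S5; S4-b->S3; S5-a->S6; S5-b->S3; S6-a->S7; S6-b->S3; S7-a->S7; S7-b->S3

Handle the two conditions separately and then intersect. The first has 5 states tracking how much of the suffix `aaaa` has currently been matched; the second has 4 states tracking whether and how much of `bbb` has been seen. A product state is a pair (one from each), accepting exactly when both do. Minimizing collapses redundant product states.
An 8-state machine:
        a   b  
>  S0   S0  S1 
   S1   S0  S2 
   S2   S0  S3 
   S3   S4  S3 
   S4   S5  S3 
   S5   S6  S3 
   S6   S7  S3 
 * S7   S7  S3 
(> = start, * = accepting)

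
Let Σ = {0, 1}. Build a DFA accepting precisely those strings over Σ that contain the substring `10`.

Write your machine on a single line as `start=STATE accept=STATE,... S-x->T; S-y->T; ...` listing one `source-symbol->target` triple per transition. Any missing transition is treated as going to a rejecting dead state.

States S0..S1 record the length of the longest prefix of `10` that matches the current input suffix. Reaching S2 means `10` has been seen, and we stay there forever. Accept from S2.
With 3 states:
        0   1  
>  S0   S0  S1 
   S1   S2  S1 
 * S2   S2  S2 
(> = start, * = accepting)

start=S0; accept=S2; S0-0->S0; S0-1->S1; S1-0->S2; S1-1->S1; S2-0->S2; S2-1->S2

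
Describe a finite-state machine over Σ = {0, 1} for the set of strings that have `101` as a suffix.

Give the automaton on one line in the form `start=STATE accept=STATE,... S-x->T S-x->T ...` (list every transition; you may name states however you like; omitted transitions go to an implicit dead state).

Remember how much of `101` the current input suffix matches. State q0 means no match yet; q1 means the last symbol is `1`; q2 means the last 2 symbols are `10`; q3 means the last 3 symbols are `101`. Only q3 accepts. On a mismatch, fall back to the longest proper suffix that is still a prefix of `101`.
4 states suffice.
        0   1  
>  q0   q0  q1 
   q1   q2  q1 
   q2   q0  q3 
 * q3   q2  q1 
(> = start, * = accepting)

start=q0 accept=q3 q0-0->q0 q0-1->q1 q1-0->q2 q1-1->q1 q2-0->q0 q2-1->q3 q3-0->q2 q3-1->q1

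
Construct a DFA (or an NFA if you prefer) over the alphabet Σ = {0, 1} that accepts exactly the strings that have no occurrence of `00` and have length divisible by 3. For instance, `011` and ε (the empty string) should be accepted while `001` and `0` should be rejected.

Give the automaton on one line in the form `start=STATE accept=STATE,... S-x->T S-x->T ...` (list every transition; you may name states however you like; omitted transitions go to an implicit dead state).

Handle the two conditions separately and then intersect. One (3 states) tracks partial matches of the forbidden pattern `00`; the other (3 states) tracks the input length modulo 3. Each combined state is a pair, one component from each; accept when both components accept.
9 states suffice.
        0   1  
>* s0   s1  s2 
   s1   s3  s4 
   s2   s5  s4 
   s3   s6  s6 
   s4   s7  s0 
   s5   s6  s0 
   s6   s8  s8 
 * s7   s8  s2 
   s8   s3  s3 
(> = start, * = accepting)

start=s0 accept=s0,s7 s0-0->s1 s0-1->s2 s1-0->s3 s1-1->s4 s2-0->s5 s2-1->s4 s3-0->s6 s3-1->s6 s4-0->s7 s4-1->s0 s5-0->s6 s5-1->s0 s6-0->s8 s6-1->s8 s7-0->s8 s7-1->s2 s8-0->s3 s8-1->s3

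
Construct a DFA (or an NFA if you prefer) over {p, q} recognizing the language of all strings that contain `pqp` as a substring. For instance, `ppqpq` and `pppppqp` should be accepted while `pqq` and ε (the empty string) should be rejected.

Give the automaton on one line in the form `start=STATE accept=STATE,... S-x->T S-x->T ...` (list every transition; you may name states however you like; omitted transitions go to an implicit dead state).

start=A accept=D A-p->B A-q->A B-p->B B-q->C C-p->D C-q->A D-p->D D-q->D

States A..C record the length of the longest prefix of `pqp` that matches the current input suffix. Reaching D means `pqp` has been seen, and we stay there forever. Accept from D.
With 4 states:
       p  q 
>  A   B  A 
   B   B  C 
   C   D  A 
 * D   D  D 
(> = start, * = accepting)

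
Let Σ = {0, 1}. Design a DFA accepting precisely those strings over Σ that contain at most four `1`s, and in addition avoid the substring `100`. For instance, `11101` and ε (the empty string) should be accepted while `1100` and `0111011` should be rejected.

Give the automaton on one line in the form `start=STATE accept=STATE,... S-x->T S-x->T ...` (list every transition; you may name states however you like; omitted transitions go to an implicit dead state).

Run two small machines in parallel and take their product. One (6 states) tracks the count of `1`s, saturating at 5; the other (4 states) tracks partial matches of the forbidden pattern `100`. Each combined state is a pair, one component from each; accept when both components accept.
With 16 states:
          0    1  
>* q0     q0   q1 
 * q1     q2   q3 
 * q2     q4   q3 
 * q3     q5   q6 
   q4     q4   q7 
 * q5     q7   q6 
 * q6     q8   q9 
   q7     q7  q10 
 * q8    q10   q9 
 * q9    q11  q12 
   q10   q10  q13 
 * q11   q13  q12 
   q12   q14  q12 
   q13   q13  q15 
   q14   q15  q12 
   q15   q15  q15 
(> = start, * = accepting)

start=q0 accept=q0,q1,q2,q3,q5,q6,q8,q9,q11 q0-0->q0 q0-1->q1 q1-0->q2 q1-1->q3 q2-0->q4 q2-1->q3 q3-0->q5 q3-1->q6 q4-0->q4 q4-1->q7 q5-0->q7 q5-1->q6 q6-0->q8 q6-1->q9 q7-0->q7 q7-1->q10 q8-0->q10 q8-1->q9 q9-0->q11 q9-1->q12 q10-0->q10 q10-1->q13 q11-0->q13 q11-1->q12 q12-0->q14 q12-1->q12 q13-0->q13 q13-1->q15 q14-0->q15 q14-1->q12 q15-0->q15 q15-1->q15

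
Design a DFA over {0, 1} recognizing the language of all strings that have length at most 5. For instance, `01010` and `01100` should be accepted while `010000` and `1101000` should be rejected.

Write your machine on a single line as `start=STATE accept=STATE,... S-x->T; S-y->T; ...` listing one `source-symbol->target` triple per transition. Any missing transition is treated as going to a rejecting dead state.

start=q0; accept=q0,q1,q2,q3,q4,q5; q0-0->q1; q0-1->q1; q1-0->q2; q1-1->q2; q2-0->q3; q2-1->q3; q3-0->q4; q3-1->q4; q4-0->q5; q4-1->q5; q5-0->q6; q5-1->q6; q6-0->q6; q6-1->q6

Count input length up to 6: every symbol moves from q0 toward q6, which means 'more than 5' and absorbs. Accept from {q0, q1, q2, q3, q4, q5}.
A 7-state machine:
        0   1  
>* q0   q1  q1 
 * q1   q2  q2 
 * q2   q3  q3 
 * q3   q4  q4 
 * q4   q5  q5 
 * q5   q6  q6 
   q6   q6  q6 
(> = start, * = accepting)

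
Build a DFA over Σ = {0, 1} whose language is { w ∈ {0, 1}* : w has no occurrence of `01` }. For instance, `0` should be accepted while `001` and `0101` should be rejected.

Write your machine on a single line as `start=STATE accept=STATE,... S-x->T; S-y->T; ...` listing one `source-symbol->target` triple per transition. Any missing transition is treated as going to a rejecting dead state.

Track partial matches of the forbidden pattern `01`. State q2 is a dead state reached once `01` has occurred; every other state accepts. q0 means no part of `01` is currently matched.
        0   1  
>* q0   q1  q0 
 * q1   q1  q2 
   q2   q2  q2 
(> = start, * = accepting)

start=q0; accept=q0,q1; q0-0->q1; q0-1->q0; q1-0->q1; q1-1->q2; q2-0->q2; q2-1->q2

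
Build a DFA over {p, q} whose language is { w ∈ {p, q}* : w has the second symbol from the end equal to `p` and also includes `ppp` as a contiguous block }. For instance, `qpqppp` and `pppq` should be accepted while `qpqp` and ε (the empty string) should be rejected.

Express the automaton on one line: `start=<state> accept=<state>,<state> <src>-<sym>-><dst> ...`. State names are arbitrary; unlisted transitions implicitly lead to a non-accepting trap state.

Handle the two conditions separately and then intersect. The first has 7 states tracking the last 2 symbols read; the second has 4 states tracking whether and how much of `ppp` has been seen. A product state is a pair (one from each), accepting exactly when both do.
       p  q 
>  A   B  C 
   B   D  E 
   C   F  G 
   D   H  E 
   E   F  G 
   F   D  E 
   G   F  G 
 * H   H  I 
 * I   J  K 
   J   H  I 
   K   J  K 
(> = start, * = accepting)

start=A accept=H,I A-p->B A-q->C B-p->D B-q->E C-p->F C-q->G D-p->H D-q->E E-p->F E-q->G F-p->D F-q->E G-p->F G-q->G H-p->H H-q->I I-p->J I-q->K J-p->H J-q->I K-p->J K-q->K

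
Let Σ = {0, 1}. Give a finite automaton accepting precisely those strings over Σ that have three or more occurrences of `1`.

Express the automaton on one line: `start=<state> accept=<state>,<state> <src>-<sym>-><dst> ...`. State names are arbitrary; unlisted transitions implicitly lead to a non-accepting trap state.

start=A accept=D,E A-0->A A-1->B B-0->B B-1->C C-0->C C-1->D D-0->D D-1->E E-0->E E-1->E

Only the number of `1`s matters, and only up to 4. Make a chain A → B → C → D → E advanced by each `1` (with E absorbing); every other symbol self-loops. The accepting set is {D, E}.
With 5 states:
       0  1 
>  A   A  B 
   B   B  C 
   C   C  D 
 * D   D  E 
 * E   E  E 
(> = start, * = accepting)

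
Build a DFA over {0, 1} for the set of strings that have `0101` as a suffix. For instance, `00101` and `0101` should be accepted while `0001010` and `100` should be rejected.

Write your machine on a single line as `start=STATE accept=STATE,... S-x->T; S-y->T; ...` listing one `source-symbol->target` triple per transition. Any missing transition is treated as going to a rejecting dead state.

Remember how much of `0101` the current input suffix matches. State S0 means no match yet; S1 means the last symbol is `0`; S2 means the last 2 symbols are `01`; S3 means the last 3 symbols are `010`; S4 means the last 4 symbols are `0101`. Only S4 accepts. On a mismatch, fall back to the longest proper suffix that is still a prefix of `0101`.
With 5 states:
        0   1  
>  S0   S1  S0 
   S1   S1  S2 
   S2   S3  S0 
   S3   S1  S4 
 * S4   S3  S0 
(> = start, * = accepting)

start=S0; accept=S4; S0-0->S1; S0-1->S0; S1-0->S1; S1-1->S2; S2-0->S3; S2-1->S0; S3-0->S1; S3-1->S4; S4-0->S3; S4-1->S0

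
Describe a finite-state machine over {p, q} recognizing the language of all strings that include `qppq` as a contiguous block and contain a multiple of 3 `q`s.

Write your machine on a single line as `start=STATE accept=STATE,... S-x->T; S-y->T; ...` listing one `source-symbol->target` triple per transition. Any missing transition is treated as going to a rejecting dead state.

Build one automaton per condition and run them in lockstep. The first has 5 states tracking whether and how much of `qppq` has been seen; the second has 3 states tracking the count of `q`s modulo 3. A product state is a pair (one from each), accepting exactly when both do.
          p    q  
>  S0     S0   S1 
   S1     S2   S3 
   S2     S4   S3 
   S3     S5   S6 
   S4     S7   S8 
   S5     S9   S6 
   S6    S10   S1 
   S7     S7   S3 
   S8     S8  S11 
   S9    S12  S11 
   S10   S13   S1 
 * S11   S11  S14 
   S12   S12   S6 
   S13    S0  S14 
   S14   S14   S8 
(> = start, * = accepting)

start=S0; accept=S11; S0-p->S0; S0-q->S1; S1-p->S2; S1-q->S3; S2-p->S4; S2-q->S3; S3-p->S5; S3-q->S6; S4-p->S7; S4-q->S8; S5-p->S9; S5-q->S6; S6-p->S10; S6-q->S1; S7-p->S7; S7-q->S3; S8-p->S8; S8-q->S11; S9-p->S12; S9-q->S11; S10-p->S13; S10-q->S1; S11-p->S11; S11-q->S14; S12-p->S12; S12-q->S6; S13-p->S0; S13-q->S14; S14-p->S14; S14-q->S8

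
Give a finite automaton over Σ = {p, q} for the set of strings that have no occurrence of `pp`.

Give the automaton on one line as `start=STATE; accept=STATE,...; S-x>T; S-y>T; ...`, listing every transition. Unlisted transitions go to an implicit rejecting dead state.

start=s0; accept=s0,s1; s0-p>s1; s0-q>s0; s1-p>s2; s1-q>s0; s2-p>s2; s2-q>s2

Track partial matches of the forbidden pattern `pp`. State s2 is a dead state reached once `pp` has occurred; every other state accepts. s0 means no part of `pp` is currently matched.
With 3 states:
        p   q  
>* s0   s1  s0 
 * s1   s2  s0 
   s2   s2  s2 
(> = start, * = accepting)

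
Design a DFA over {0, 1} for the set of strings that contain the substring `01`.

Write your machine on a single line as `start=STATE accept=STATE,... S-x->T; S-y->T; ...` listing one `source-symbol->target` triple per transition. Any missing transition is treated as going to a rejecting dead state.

States q0..q1 record the length of the longest prefix of `01` that matches the current input suffix. Reaching q2 means `01` has been seen, and we stay there forever. Accept from q2.
3 states suffice.
        0   1  
>  q0   q1  q0 
   q1   q1  q2 
 * q2   q2  q2 
(> = start, * = accepting)

start=q0; accept=q2; q0-0->q1; q0-1->q0; q1-0->q1; q1-1->q2; q2-0->q2; q2-1->q2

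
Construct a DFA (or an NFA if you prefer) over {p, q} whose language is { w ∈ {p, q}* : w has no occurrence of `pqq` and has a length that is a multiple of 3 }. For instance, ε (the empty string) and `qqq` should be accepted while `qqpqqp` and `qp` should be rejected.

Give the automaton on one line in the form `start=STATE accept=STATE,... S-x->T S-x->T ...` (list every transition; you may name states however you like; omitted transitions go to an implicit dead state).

start=A accept=A,G,H A-p->B A-q->C B-p->D B-q->E C-p->D C-q->F D-p->G D-q->H E-p->G E-q->I F-p->G F-q->A G-p->B G-q->J H-p->B H-q->I I-p->I I-q->I J-p->D J-q->I

Build one automaton per condition and run them in lockstep. The first has 4 states tracking partial matches of the forbidden pattern `pqq`; the second has 3 states tracking the input length modulo 3. A product state is a pair (one from each), accepting exactly when both do. After merging equivalent states the machine shrinks.
10 states suffice.
       p  q 
>* A   B  C 
   B   D  E 
   C   D  F 
   D   G  H 
   E   G  I 
   F   G  A 
 * G   B  J 
 * H   B  I 
   I   I  I 
   J   D  I 
(> = start, * = accepting)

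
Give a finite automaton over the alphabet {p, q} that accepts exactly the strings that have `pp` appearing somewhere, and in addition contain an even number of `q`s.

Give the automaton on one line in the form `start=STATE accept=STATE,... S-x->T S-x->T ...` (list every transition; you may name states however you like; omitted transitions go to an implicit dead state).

start=A accept=D A-p->B A-q->C B-p->D B-q->C C-p->E C-q->A D-p->D D-q->F E-p->F E-q->A F-p->F F-q->D

Handle the two conditions separately and then intersect. The first has 3 states tracking whether and how much of `pp` has been seen; the second has 2 states tracking the count of `q`s modulo 2. A product state is a pair (one from each), accepting exactly when both do.
6 states suffice.
       p  q 
>  A   B  C 
   B   D  C 
   C   E  A 
 * D   D  F 
   E   F  A 
   F   F  D 
(> = start, * = accepting)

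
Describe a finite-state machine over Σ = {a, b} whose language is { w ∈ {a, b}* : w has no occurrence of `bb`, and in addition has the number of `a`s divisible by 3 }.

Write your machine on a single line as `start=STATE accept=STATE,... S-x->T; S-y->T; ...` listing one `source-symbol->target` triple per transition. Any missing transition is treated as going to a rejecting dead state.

start=q0; accept=q0,q2; q0-a->q1; q0-b->q2; q1-a->q3; q1-b->q4; q2-a->q1; q2-b->q5; q3-a->q0; q3-b->q6; q4-a->q3; q4-b->q5; q5-a->q5; q5-b->q5; q6-a->q0; q6-b->q5

Build one automaton per condition and run them in lockstep. The first has 3 states tracking partial matches of the forbidden pattern `bb`; the second has 3 states tracking the count of `a`s modulo 3. A product state is a pair (one from each), accepting exactly when both do. Minimizing collapses redundant product states.
        a   b  
>* q0   q1  q2 
   q1   q3  q4 
 * q2   q1  q5 
   q3   q0  q6 
   q4   q3  q5 
   q5   q5  q5 
   q6   q0  q5 
(> = start, * = accepting)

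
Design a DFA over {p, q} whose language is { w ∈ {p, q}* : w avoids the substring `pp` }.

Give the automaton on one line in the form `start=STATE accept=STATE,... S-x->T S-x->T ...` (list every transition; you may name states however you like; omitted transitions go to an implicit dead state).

start=s0 accept=s0,s1 s0-p->s1 s0-q->s0 s1-p->s2 s1-q->s0 s2-p->s2 s2-q->s2

This is the complement of 'contains `pp`'. Use the same substring-matching states — s0 through s2 holding how much of `pp` has just been matched — but flip the accepting set: everything except the trap s2 accepts.
        p   q  
>* s0   s1  s0 
 * s1   s2  s0 
   s2   s2  s2 
(> = start, * = accepting)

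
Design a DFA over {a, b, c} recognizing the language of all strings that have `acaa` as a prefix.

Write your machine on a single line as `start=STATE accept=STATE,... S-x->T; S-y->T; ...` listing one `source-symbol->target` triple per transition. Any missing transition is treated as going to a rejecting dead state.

Check the first 4 symbols one by one: q0 through q3 record how many have matched `acaa` so far; any wrong symbol goes to the dead state q5. After all 4 match we enter the accepting sink q4.
6 states suffice.
        a   b   c  
>  q0   q1  q5  q5 
   q1   q5  q5  q2 
   q2   q3  q5  q5 
   q3   q4  q5  q5 
 * q4   q4  q4  q4 
   q5   q5  q5  q5 
(> = start, * = accepting)

start=q0; accept=q4; q0-a->q1; q0-b->q5; q0-c->q5; q1-a->q5; q1-b->q5; q1-c->q2; q2-a->q3; q2-b->q5; q2-c->q5; q3-a->q4; q3-b->q5; q3-c->q5; q4-a->q4; q4-b->q4; q4-c->q4; q5-a->q5; q5-b->q5; q5-c->q5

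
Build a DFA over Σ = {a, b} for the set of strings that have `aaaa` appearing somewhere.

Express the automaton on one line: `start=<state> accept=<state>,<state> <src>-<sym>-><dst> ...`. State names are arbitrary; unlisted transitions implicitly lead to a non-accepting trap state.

start=q0 accept=q4 q0-a->q1 q0-b->q0 q1-a->q2 q1-b->q0 q2-a->q3 q2-b->q0 q3-a->q4 q3-b->q0 q4-a->q4 q4-b->q4

Track how much of `aaaa` has been matched so far: state q0 is no progress, q4 is the absorbing accept state reached once `aaaa` has occurred. Intermediate states record partial matches; on a mismatch, fall back to the longest reusable overlap.
A 5-state machine:
        a   b  
>  q0   q1  q0 
   q1   q2  q0 
   q2   q3  q0 
   q3   q4  q0 
 * q4   q4  q4 
(> = start, * = accepting)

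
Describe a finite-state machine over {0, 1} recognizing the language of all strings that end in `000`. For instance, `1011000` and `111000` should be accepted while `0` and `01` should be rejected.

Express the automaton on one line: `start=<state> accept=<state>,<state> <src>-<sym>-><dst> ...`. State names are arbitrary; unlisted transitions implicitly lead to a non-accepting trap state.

Let each state record the length of the longest suffix of the input read so far that is also a prefix of `000`. q1 means the last symbol is `0`; q2 means the last 2 symbols are `00`; q3 means the last 3 symbols are `000`. Accept only at q3, where the string currently ends in `000`.
With 4 states:
        0   1  
>  q0   q1  q0 
   q1   q2  q0 
   q2   q3  q0 
 * q3   q3  q0 
(> = start, * = accepting)

start=q0 accept=q3 q0-0->q1 q0-1->q0 q1-0->q2 q1-1->q0 q2-0->q3 q2-1->q0 q3-0->q3 q3-1->q0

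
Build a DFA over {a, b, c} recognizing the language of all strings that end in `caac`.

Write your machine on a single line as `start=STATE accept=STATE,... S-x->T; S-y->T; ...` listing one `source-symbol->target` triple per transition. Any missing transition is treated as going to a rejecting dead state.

Remember how much of `caac` the current input suffix matches. State q0 means no match yet; q1 means the last symbol is `c`; q2 means the last 2 symbols are `ca`; q3 means the last 3 symbols are `caa`; q4 means the last 4 symbols are `caac`. Only q4 accepts. On a mismatch, fall back to the longest proper suffix that is still a prefix of `caac`.
        a   b   c  
>  q0   q0  q0  q1 
   q1   q2  q0  q1 
   q2   q3  q0  q1 
   q3   q0  q0  q4 
 * q4   q2  q0  q1 
(> = start, * = accepting)

start=q0; accept=q4; q0-a->q0; q0-b->q0; q0-c->q1; q1-a->q2; q1-b->q0; q1-c->q1; q2-a->q3; q2-b->q0; q2-c->q1; q3-a->q0; q3-b->q0; q3-c->q4; q4-a->q2; q4-b->q0; q4-c->q1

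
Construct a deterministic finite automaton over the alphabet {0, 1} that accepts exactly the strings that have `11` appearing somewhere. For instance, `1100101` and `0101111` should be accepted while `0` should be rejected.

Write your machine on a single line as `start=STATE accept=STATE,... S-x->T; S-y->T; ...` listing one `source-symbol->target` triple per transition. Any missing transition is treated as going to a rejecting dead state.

start=S0; accept=S2; S0-0->S0; S0-1->S1; S1-0->S0; S1-1->S2; S2-0->S2; S2-1->S2

Track how much of `11` has been matched so far: state S0 is no progress, S2 is the absorbing accept state reached once `11` has occurred. Intermediate states record partial matches; on a mismatch, fall back to the longest reusable overlap.
        0   1  
>  S0   S0  S1 
   S1   S0  S2 
 * S2   S2  S2 
(> = start, * = accepting)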